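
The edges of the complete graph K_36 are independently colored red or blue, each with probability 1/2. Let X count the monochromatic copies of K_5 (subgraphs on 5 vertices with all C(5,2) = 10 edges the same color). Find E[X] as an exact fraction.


Let X = Σ_S X_S over the C(36, 5) = 376992 subsets S of size 5, where X_S = 1 if the K_5 on S is monochromatic.
For a fixed S, the K_5 on S has C(5, 2) = 10 edges. P[all 10 edges red] = (1/2)^10, and likewise for blue, so P[monochromatic] = 2·(1/2)^10 = 2^{1 − 10} = 1/512.
By linearity of expectation: E[X] = C(36, 5) · 2^{1 − 10} = 376992 · 1/512 = 11781/16.
Numerically: E[X] ≈ 736.3125.

E[X] = C(36,5)·2^(1−C(5,2)) = 11781/16 ≈ 736.3125.


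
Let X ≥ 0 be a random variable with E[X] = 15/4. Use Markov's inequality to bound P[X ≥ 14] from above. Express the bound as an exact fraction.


μ = E[X] = 15/4, a = 14.
Markov: P[X ≥ 14] ≤ μ/a = (15/4)/14 = 15/56.
Numerically: ≈ 0.267857.
(Since a = 14 > μ = 3.750000, the bound 15/56 is < 1 and informative.)

P[X ≥ 14] ≤ 15/56 ≈ 0.267857.


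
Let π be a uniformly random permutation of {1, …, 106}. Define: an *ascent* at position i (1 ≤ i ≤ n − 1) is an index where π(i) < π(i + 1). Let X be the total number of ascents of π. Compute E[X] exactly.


Write X = Σ X_I over i = 1, …, 105, with X_I the indicator of one ascent.
There are 105 indicators.
For each fixed i, the pair (π(i), π(i+1)) is a uniformly random ordered pair of distinct values from {1, …, 106}; by symmetry P[π(i) < π(i+1)] = 1/2.
By linearity: E[X] = 105 · (1/2) = (106 − 1) · (1/2) = 105/2 ≈ 52.50000.

E[X] = 105/2 = 52.50000.


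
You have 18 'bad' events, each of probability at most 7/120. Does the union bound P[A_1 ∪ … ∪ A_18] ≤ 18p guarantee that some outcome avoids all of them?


Union bound: P[∪_{i=1}^{18} A_i] ≤ Σ_i P[A_i] ≤ 18·p = 18·(7/120) = 21/20.
Numerically: 21/20 ≈ 1.050.
Is 21/20 < 1? NO.
Since the bound 21/20 is ≥ 1, the union bound is uninformative here; it does NOT by itself certify existence.

18·p = 21/20 ≈ 1.050; existence NOT certified by the union bound.


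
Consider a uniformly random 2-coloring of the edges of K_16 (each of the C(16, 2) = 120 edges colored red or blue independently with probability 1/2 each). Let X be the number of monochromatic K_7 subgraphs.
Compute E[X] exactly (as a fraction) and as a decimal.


Let X = Σ_S X_S over the C(16, 7) = 11440 subsets S of size 7, where X_S = 1 if the K_7 on S is monochromatic.
For a fixed S, the K_7 on S has C(7, 2) = 21 edges. P[all 21 edges red] = (1/2)^21, and likewise for blue, so P[monochromatic] = 2·(1/2)^21 = 2^{1 − 21} = 1/1048576.
Summing: E[X] = C(16, 7) · 2^{1 − 21} = 11440 · 1/1048576 = 715/65536.
Numerically: E[X] ≈ 0.011.

E[X] = C(16,7)·2^(1−C(7,2)) = 715/65536 ≈ 0.011.


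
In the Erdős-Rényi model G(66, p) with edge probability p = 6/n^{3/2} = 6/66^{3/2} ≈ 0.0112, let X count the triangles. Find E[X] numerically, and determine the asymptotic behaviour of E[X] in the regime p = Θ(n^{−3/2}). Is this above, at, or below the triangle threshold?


Number of potential triangles: C(66, 3) = 45760.
Each occurs with probability p³ ≈ (0.0112)³ ≈ 1.40122e-06.
By linearity: E[X] = C(66, 3)·p³ ≈ 45760 · 1.40122e-06 ≈ 0.064.
Since α = 3/2 > 1, p = c/n^{3/2} = o(1/n) is below the triangle threshold p ~ 1/n. Asymptotically E[X] ~ (c³/6)·n^{3(1−α)} = (6³/6)·n^{-1.5} → 0, so by Markov's inequality G has no triangles w.h.p.

E[X] ≈ 0.064; in regime p = Θ(1/n^{3/2}) E[X] tends to 0 (below the triangle threshold p ~ 1/n).


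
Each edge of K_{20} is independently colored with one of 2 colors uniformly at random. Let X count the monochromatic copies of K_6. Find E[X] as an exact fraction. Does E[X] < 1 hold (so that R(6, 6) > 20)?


E[X] = C(20, 6) · 2^{1 − 15} = 38760 · 2^{−14} = 38760/16384.
As a reduced fraction: E[X] = 4845/2048 ≈ 2.3657.
Is E[X] < 1? NO.
Since E[X] ≥ 1, the first-moment bound is inconclusive at n = 20; it does NOT by itself certify R(6, 6) > 20.

E[X] = 4845/2048 ≈ 2.3657; E[X] ≥ 1; first-moment method inconclusive here.


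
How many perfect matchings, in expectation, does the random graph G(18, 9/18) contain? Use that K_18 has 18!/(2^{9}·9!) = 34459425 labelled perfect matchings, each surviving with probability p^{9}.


K_18 has 18!/(2^{9}·9!) = 34459425 labelled perfect matchings.
For each such perfect matching H, let X_H = 1 if all 9 edges of H are present in G. Then P[X_H = 1] = p^{9} = (1/2)^{9} = 1/512.
By linearity: E[X] = Σ_H E[X_H] = 34459425 · p^{9} = 34459425 · 1/512 = 34459425/512.
Numerically: E[X] ≈ 67304.

E[X] = 34459425 · (1/2)^{9} = 34459425/512 ≈ 67304.


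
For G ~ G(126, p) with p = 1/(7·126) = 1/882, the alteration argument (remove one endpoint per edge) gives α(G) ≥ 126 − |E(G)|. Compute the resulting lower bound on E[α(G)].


E[|E(G)|] = C(126, 2)·p = 7875 · (1/882) = 125/14.
E[α(G)] ≥ n − E[|E(G)|] = 126 − 125/14 = 1639/14.
Numerically: ≈ 117.071429.
(This is only a lower bound; the true E[α(G)] may be larger.)

E[α(G)] ≥ 1639/14 ≈ 117.071429.


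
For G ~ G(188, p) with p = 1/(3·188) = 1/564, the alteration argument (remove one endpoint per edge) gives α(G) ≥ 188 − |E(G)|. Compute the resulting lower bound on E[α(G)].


E[|E(G)|] = C(188, 2)·p = 17578 · (1/564) = 187/6.
E[α(G)] ≥ n − E[|E(G)|] = 188 − 187/6 = 941/6.
Numerically: ≈ 156.833333.
(This is only a lower bound; the true E[α(G)] may be larger.)

E[α(G)] ≥ 941/6 ≈ 156.833333.


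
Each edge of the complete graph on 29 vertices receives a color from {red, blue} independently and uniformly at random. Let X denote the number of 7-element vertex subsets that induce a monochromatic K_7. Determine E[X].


Let X = Σ_S X_S over the C(29, 7) = 1560780 subsets S of size 7, where X_S = 1 if the K_7 on S is monochromatic.
For a fixed S, the K_7 on S has C(7, 2) = 21 edges. P[all 21 edges red] = (1/2)^21, and likewise for blue, so P[monochromatic] = 2·(1/2)^21 = 2^{1 − 21} = 1/1048576.
By linearity: E[X] = C(29, 7) · 2^{1 − 21} = 1560780 · 1/1048576 = 390195/262144.
Numerically: E[X] ≈ 1.4885.

E[X] = C(29,7)·2^(1−C(7,2)) = 390195/262144 ≈ 1.4885.


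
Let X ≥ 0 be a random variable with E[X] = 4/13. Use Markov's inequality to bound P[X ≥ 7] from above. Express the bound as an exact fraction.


μ = E[X] = 4/13, a = 7.
Markov: P[X ≥ 7] ≤ μ/a = (4/13)/7 = 4/91.
Numerically: ≈ 0.044.
(Since a = 7 > μ = 0.308, the bound 4/91 is < 1 and informative.)

P[X ≥ 7] ≤ 4/91 ≈ 0.044.


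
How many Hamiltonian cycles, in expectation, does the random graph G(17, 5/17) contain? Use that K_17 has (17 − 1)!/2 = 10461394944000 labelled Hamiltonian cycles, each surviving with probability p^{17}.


K_17 has (17 − 1)!/2 = 10461394944000 labelled Hamiltonian cycles.
For each such Hamiltonian cycle H, let X_H = 1 if all 17 edges of H are present in G. Then P[X_H = 1] = p^{17} = (5/17)^{17} = 762939453125/827240261886336764177.
By linearity: E[X] = Σ_H E[X_H] = 10461394944000 · p^{17} = 10461394944000 · 762939453125/827240261886336764177 = 7981410937500000000000000/827240261886336764177.
Numerically: E[X] ≈ 9.65e+03.

E[X] = 10461394944000 · (5/17)^{17} = 7981410937500000000000000/827240261886336764177 ≈ 9.65e+03.


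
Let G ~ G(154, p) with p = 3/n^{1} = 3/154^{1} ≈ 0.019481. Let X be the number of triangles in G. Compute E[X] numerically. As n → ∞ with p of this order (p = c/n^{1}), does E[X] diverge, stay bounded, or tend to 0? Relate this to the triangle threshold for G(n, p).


Number of potential triangles: C(154, 3) = 596904.
Each occurs with probability p³ ≈ (0.019481)³ ≈ 7.3926748e-06.
By linearity: E[X] = C(154, 3)·p³ ≈ 596904 · 7.3926748e-06 ≈ 4.41272.
Here α = 1, so p = 3/n is exactly at the triangle threshold p ~ 1/n. Asymptotically E[X] → c³/6 = 3³/6 = 9/2 ≈ 4.50000, a bounded constant. In this regime the triangle count is asymptotically Poisson(c³/6).

E[X] ≈ 4.41272; in regime p = Θ(1/n^{1}) E[X] stays bounded (at the triangle threshold p ~ 1/n).


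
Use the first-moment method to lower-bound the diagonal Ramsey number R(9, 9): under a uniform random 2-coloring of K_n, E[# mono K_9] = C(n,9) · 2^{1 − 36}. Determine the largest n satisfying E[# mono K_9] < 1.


We need C(n, 9) · 2^{1 − 36} < 1, i.e. C(n, 9) < 2^{36 − 1} = 34359738368.
Check values of n near the boundary:
  n = 59: C(59, 9) = 12565671261; 12565671261 < 34359738368? YES
  n = 60: C(60, 9) = 14783142660; 14783142660 < 34359738368? YES
  n = 61: C(61, 9) = 17341763505; 17341763505 < 34359738368? YES
  n = 62: C(62, 9) = 20286591270; 20286591270 < 34359738368? YES
  n = 63: C(63, 9) = 23667689815; 23667689815 < 34359738368? YES
  n = 64: C(64, 9) = 27540584512; 27540584512 < 34359738368? YES
  n = 65: C(65, 9) = 31966749880; 31966749880 < 34359738368? YES
  n = 66: C(66, 9) = 37014131440; 37014131440 < 34359738368? NO
  n = 67: C(67, 9) = 42757703560; 42757703560 < 34359738368? NO
The largest n with C(n, 9) < 34359738368 is n = 65 (where E[X] = 3995843735/4294967296 ≈ 0.930355). Hence R(9, 9) > 65, i.e. R(9, 9) ≥ 66.

Largest n = 65; hence R(9, 9) > 65.


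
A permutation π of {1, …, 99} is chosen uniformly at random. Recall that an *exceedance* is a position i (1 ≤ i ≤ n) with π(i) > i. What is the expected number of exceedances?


Write X = Σ_{i=1}^{99} X_i, where X_i = 1_{π(i) > i}.
For each fixed i, π(i) is uniform over {1, …, 99} (marginal of a uniform permutation), so P[π(i) > i] = (n − i)/n. Summing: Σ_{i=1}^{99} (n − i)/n = (0 + 1 + … + 98)/99 = 99(99 − 1)/(2·99) = (99 − 1)/2.
Hence E[X] = Σ_{i=1}^{99} (99 − i)/99 = 49 ≈ 49.00000.

E[X] = 49 = 49.00000.


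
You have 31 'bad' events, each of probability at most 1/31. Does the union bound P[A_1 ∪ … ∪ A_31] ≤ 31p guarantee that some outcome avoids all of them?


Union bound: P[∪_{i=1}^{31} A_i] ≤ Σ_i P[A_i] ≤ 31·p = 31·(1/31) = 1.
Numerically: 1 ≈ 1.000.
Is 1 < 1? NO.
Since the bound 1 is ≥ 1, the union bound is uninformative here; it does NOT by itself certify existence.

31·p = 1 ≈ 1.000; existence NOT certified by the union bound.


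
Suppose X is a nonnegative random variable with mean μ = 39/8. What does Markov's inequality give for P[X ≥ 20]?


μ = E[X] = 39/8, a = 20.
Markov: P[X ≥ 20] ≤ μ/a = (39/8)/20 = 39/160.
Numerically: ≈ 0.24375.
(Since a = 20 > μ = 4.87500, the bound 39/160 is < 1 and informative.)

P[X ≥ 20] ≤ 39/160 ≈ 0.24375.


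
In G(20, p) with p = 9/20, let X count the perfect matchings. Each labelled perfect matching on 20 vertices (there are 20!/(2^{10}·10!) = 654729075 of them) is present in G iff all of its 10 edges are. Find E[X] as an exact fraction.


K_20 has 20!/(2^{10}·10!) = 654729075 labelled perfect matchings.
For each such perfect matching H, let X_H = 1 if all 10 edges of H are present in G. Then P[X_H = 1] = p^{10} = (9/20)^{10} = 3486784401/10240000000000.
Summing the indicators: E[X] = Σ_H E[X_H] = 654729075 · p^{10} = 654729075 · 3486784401/10240000000000 = 91315965023646363/409600000000.
Numerically: E[X] ≈ 2.23e+05.

E[X] = 654729075 · (9/20)^{10} = 91315965023646363/409600000000 ≈ 2.23e+05.


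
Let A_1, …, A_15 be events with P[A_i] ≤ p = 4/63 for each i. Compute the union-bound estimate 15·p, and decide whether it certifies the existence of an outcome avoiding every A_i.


Union bound: P[∪_{i=1}^{15} A_i] ≤ Σ_i P[A_i] ≤ 15·p = 15·(4/63) = 20/21.
Numerically: 20/21 ≈ 0.9524.
Is 20/21 < 1? YES.
Since P[∪ A_i] ≤ 20/21 < 1, the complement has P[∩ A_i^c] ≥ 1 − 20/21 = 1/21 > 0, so some outcome avoids every A_i.

15·p = 20/21 ≈ 0.9524; existence CERTIFIED by the union bound.


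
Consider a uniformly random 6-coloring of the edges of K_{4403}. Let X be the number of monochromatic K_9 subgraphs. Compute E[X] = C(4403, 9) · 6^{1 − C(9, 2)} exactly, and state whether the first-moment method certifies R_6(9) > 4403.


E[X] = C(4403, 9) · 6^{1 − 36} = 1699894433046281918452233150 · 6^{−35} = 1699894433046281918452233150/1719070799748422591028658176.
As a reduced fraction: E[X] = 283315738841046986408705525/286511799958070431838109696 ≈ 0.9888.
Is E[X] < 1? YES.
Since E[X] < 1, there exists a 6-coloring of K_{4403} with no monochromatic K_9; hence R_6(9) > 4403.

E[X] = 283315738841046986408705525/286511799958070431838109696 ≈ 0.9888; E[X] < 1, so R_6(9) > 4403.


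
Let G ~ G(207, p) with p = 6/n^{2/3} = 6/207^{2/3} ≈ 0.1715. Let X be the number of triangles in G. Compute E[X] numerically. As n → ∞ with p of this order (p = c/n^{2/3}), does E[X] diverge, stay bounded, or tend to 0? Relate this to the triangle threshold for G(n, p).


Number of potential triangles: C(207, 3) = 1456935.
Each occurs with probability p³ ≈ (0.1715)³ ≈ 5.040958e-03.
By linearity: E[X] = C(207, 3)·p³ ≈ 1456935 · 5.040958e-03 ≈ 7344.3478.
Since α = 2/3 < 1, p = c/n^{2/3} ≫ 1/n is above the triangle threshold p ~ 1/n. Asymptotically E[X] ~ (c³/6)·n^{3(1−α)} = (6³/6)·n^{1} → ∞; triangles are abundant w.h.p.

E[X] ≈ 7344.3478; in regime p = Θ(1/n^{2/3}) E[X] diverges (above the triangle threshold p ~ 1/n).


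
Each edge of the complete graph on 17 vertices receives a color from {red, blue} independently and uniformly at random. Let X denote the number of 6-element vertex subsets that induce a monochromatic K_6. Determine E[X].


Let X = Σ_S X_S over the C(17, 6) = 12376 subsets S of size 6, where X_S = 1 if the K_6 on S is monochromatic.
For a fixed S, the K_6 on S has C(6, 2) = 15 edges. P[all 15 edges red] = (1/2)^15, and likewise for blue, so P[monochromatic] = 2·(1/2)^15 = 2^{1 − 15} = 1/16384.
Summing: E[X] = C(17, 6) · 2^{1 − 15} = 12376 · 1/16384 = 1547/2048.
Numerically: E[X] ≈ 0.755.

E[X] = C(17,6)·2^(1−C(6,2)) = 1547/2048 ≈ 0.755.


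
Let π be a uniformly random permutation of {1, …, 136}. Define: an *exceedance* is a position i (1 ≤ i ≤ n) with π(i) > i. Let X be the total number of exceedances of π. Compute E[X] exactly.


Write X = Σ_{i=1}^{136} X_i, where X_i = 1_{π(i) > i}.
For each fixed i, π(i) is uniform over {1, …, 136} (marginal of a uniform permutation), so P[π(i) > i] = (n − i)/n. Summing: Σ_{i=1}^{136} (n − i)/n = (0 + 1 + … + 135)/136 = 136(136 − 1)/(2·136) = (136 − 1)/2.
Hence E[X] = Σ_{i=1}^{136} (136 − i)/136 = 135/2 ≈ 67.50000.

E[X] = 135/2 = 67.50000.


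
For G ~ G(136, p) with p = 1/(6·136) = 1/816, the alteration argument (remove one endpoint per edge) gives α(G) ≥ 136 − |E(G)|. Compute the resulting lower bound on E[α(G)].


E[|E(G)|] = C(136, 2)·p = 9180 · (1/816) = 45/4.
E[α(G)] ≥ n − E[|E(G)|] = 136 − 45/4 = 499/4.
Numerically: ≈ 124.75000.
(This is only a lower bound; the true E[α(G)] may be larger.)

E[α(G)] ≥ 499/4 ≈ 124.75000.


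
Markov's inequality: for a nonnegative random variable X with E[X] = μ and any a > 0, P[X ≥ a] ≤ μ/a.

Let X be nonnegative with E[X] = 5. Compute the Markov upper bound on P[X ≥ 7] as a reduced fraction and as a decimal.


μ = E[X] = 5, a = 7.
Markov: P[X ≥ 7] ≤ μ/a = (5)/7 = 5/7.
Numerically: ≈ 0.7143.
(Since a = 7 > μ = 5.0000, the bound 5/7 is < 1 and informative.)

P[X ≥ 7] ≤ 5/7 ≈ 0.7143.


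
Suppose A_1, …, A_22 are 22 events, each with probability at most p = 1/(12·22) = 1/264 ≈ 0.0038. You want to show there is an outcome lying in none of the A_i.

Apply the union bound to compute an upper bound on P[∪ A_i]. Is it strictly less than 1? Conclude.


Union bound: P[∪_{i=1}^{22} A_i] ≤ Σ_i P[A_i] ≤ 22·p = 22·(1/264) = 1/12.
Numerically: 1/12 ≈ 0.0833.
Is 1/12 < 1? YES.
Since P[∪ A_i] ≤ 1/12 < 1, the complement has P[∩ A_i^c] ≥ 1 − 1/12 = 11/12 > 0, so some outcome avoids every A_i.

22·p = 1/12 ≈ 0.0833; existence CERTIFIED by the union bound.


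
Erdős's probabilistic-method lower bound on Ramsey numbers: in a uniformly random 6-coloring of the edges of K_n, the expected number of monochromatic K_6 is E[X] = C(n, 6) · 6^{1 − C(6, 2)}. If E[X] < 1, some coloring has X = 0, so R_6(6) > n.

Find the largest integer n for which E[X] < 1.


We need C(n, 6) · 6^{1 − 15} < 1, i.e. C(n, 6) < 6^{15 − 1} = 78364164096.
Check values of n near the boundary:
  n = 193: C(193, 6) = 66364016544; 66364016544 < 78364164096? YES
  n = 194: C(194, 6) = 68482017072; 68482017072 < 78364164096? YES
  n = 195: C(195, 6) = 70656049360; 70656049360 < 78364164096? YES
  n = 196: C(196, 6) = 72887293024; 72887293024 < 78364164096? YES
  n = 197: C(197, 6) = 75176946208; 75176946208 < 78364164096? YES
  n = 198: C(198, 6) = 77526225777; 77526225777 < 78364164096? YES
  n = 199: C(199, 6) = 79936367511; 79936367511 < 78364164096? NO
The largest n with C(n, 6) < 78364164096 is n = 198 (where E[X] = 25842075259/26121388032 ≈ 0.989307). Hence R_6(6) > 198, i.e. R_6(6) ≥ 199.

Largest n = 198; hence R_6(6) > 198.


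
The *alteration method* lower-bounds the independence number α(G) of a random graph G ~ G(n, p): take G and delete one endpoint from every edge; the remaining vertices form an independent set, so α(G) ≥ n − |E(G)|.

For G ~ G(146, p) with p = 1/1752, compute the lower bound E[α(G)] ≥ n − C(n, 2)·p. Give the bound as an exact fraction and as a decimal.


E[|E(G)|] = C(146, 2)·p = 10585 · (1/1752) = 145/24.
E[α(G)] ≥ n − E[|E(G)|] = 146 − 145/24 = 3359/24.
Numerically: ≈ 139.958333.
(This is only a lower bound; the true E[α(G)] may be larger.)

E[α(G)] ≥ 3359/24 ≈ 139.958333.


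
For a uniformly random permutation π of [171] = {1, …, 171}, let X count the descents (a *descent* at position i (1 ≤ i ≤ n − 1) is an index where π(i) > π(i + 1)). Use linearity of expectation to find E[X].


Write X = Σ X_I over i = 1, …, 170, with X_I the indicator of one descent.
There are 170 indicators.
For each fixed i, the pair (π(i), π(i+1)) is a uniformly random ordered pair of distinct values from {1, …, 171}; by symmetry P[π(i) > π(i+1)] = 1/2.
By linearity: E[X] = 170 · (1/2) = (171 − 1) · (1/2) = 85 ≈ 85.00000.

E[X] = 85 = 85.00000.


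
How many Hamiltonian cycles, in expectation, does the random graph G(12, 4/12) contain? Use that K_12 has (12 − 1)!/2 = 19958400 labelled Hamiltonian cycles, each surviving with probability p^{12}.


K_12 has (12 − 1)!/2 = 19958400 labelled Hamiltonian cycles.
For each such Hamiltonian cycle H, let X_H = 1 if all 12 edges of H are present in G. Then P[X_H = 1] = p^{12} = (1/3)^{12} = 1/531441.
Summing the indicators: E[X] = Σ_H E[X_H] = 19958400 · p^{12} = 19958400 · 1/531441 = 246400/6561.
Numerically: E[X] ≈ 37.56.

E[X] = 19958400 · (1/3)^{12} = 246400/6561 ≈ 37.56.


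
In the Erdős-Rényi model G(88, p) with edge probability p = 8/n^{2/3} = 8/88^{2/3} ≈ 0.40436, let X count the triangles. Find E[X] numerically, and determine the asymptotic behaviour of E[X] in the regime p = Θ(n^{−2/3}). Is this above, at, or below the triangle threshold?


Number of potential triangles: C(88, 3) = 109736.
Each occurs with probability p³ ≈ (0.40436)³ ≈ 6.6115702e-02.
By linearity: E[X] = C(88, 3)·p³ ≈ 109736 · 6.6115702e-02 ≈ 7255.27273.
Since α = 2/3 < 1, p = c/n^{2/3} ≫ 1/n is above the triangle threshold p ~ 1/n. Asymptotically E[X] ~ (c³/6)·n^{3(1−α)} = (8³/6)·n^{1} → ∞; triangles are abundant w.h.p.

E[X] ≈ 7255.27273; in regime p = Θ(1/n^{2/3}) E[X] diverges (above the triangle threshold p ~ 1/n).


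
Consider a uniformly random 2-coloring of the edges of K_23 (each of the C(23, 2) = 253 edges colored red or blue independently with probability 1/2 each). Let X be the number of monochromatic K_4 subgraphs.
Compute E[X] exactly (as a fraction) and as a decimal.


Let X = Σ_S X_S over the C(23, 4) = 8855 subsets S of size 4, where X_S = 1 if the K_4 on S is monochromatic.
For a fixed S, the K_4 on S has C(4, 2) = 6 edges. P[all 6 edges red] = (1/2)^6, and likewise for blue, so P[monochromatic] = 2·(1/2)^6 = 2^{1 − 6} = 1/32.
By linearity of expectation: E[X] = C(23, 4) · 2^{1 − 6} = 8855 · 1/32 = 8855/32.
Numerically: E[X] ≈ 276.7188.

E[X] = C(23,4)·2^(1−C(4,2)) = 8855/32 ≈ 276.7188.


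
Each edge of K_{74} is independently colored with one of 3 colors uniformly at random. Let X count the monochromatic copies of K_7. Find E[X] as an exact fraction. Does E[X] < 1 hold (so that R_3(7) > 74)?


E[X] = C(74, 7) · 3^{1 − 21} = 1799579064 · 3^{−20} = 1799579064/3486784401.
As a reduced fraction: E[X] = 599859688/1162261467 ≈ 0.5161142.
Is E[X] < 1? YES.
Since E[X] < 1, there exists a 3-coloring of K_{74} with no monochromatic K_7; hence R_3(7) > 74.

E[X] = 599859688/1162261467 ≈ 0.5161142; E[X] < 1, so R_3(7) > 74.


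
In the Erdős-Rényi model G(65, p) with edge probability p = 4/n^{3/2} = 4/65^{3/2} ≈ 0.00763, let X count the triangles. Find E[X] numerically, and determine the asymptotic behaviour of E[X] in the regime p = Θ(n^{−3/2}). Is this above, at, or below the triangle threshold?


Number of potential triangles: C(65, 3) = 43680.
Each occurs with probability p³ ≈ (0.00763)³ ≈ 4.44703e-07.
By linearity: E[X] = C(65, 3)·p³ ≈ 43680 · 4.44703e-07 ≈ 0.019.
Since α = 3/2 > 1, p = c/n^{3/2} = o(1/n) is below the triangle threshold p ~ 1/n. Asymptotically E[X] ~ (c³/6)·n^{3(1−α)} = (4³/6)·n^{-1.5} → 0, so by Markov's inequality G has no triangles w.h.p.

E[X] ≈ 0.019; in regime p = Θ(1/n^{3/2}) E[X] tends to 0 (below the triangle threshold p ~ 1/n).


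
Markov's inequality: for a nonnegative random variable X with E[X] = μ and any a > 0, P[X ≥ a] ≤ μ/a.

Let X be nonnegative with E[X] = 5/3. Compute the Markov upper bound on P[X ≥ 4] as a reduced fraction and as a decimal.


μ = E[X] = 5/3, a = 4.
Markov: P[X ≥ 4] ≤ μ/a = (5/3)/4 = 5/12.
Numerically: ≈ 0.4167.
(Since a = 4 > μ = 1.6667, the bound 5/12 is < 1 and informative.)

P[X ≥ 4] ≤ 5/12 ≈ 0.4167.


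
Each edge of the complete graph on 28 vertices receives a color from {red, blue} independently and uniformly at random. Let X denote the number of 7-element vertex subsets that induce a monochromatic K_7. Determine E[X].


Let X = Σ_S X_S over the C(28, 7) = 1184040 subsets S of size 7, where X_S = 1 if the K_7 on S is monochromatic.
For a fixed S, the K_7 on S has C(7, 2) = 21 edges. P[all 21 edges red] = (1/2)^21, and likewise for blue, so P[monochromatic] = 2·(1/2)^21 = 2^{1 − 21} = 1/1048576.
By linearity: E[X] = C(28, 7) · 2^{1 − 21} = 1184040 · 1/1048576 = 148005/131072.
Numerically: E[X] ≈ 1.12919.

E[X] = C(28,7)·2^(1−C(7,2)) = 148005/131072 ≈ 1.12919.


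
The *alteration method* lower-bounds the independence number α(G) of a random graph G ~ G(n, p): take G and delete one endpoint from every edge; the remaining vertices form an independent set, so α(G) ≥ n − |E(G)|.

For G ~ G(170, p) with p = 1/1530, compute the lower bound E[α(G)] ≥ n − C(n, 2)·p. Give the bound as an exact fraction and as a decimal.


E[|E(G)|] = C(170, 2)·p = 14365 · (1/1530) = 169/18.
E[α(G)] ≥ n − E[|E(G)|] = 170 − 169/18 = 2891/18.
Numerically: ≈ 160.6111.
(This is only a lower bound; the true E[α(G)] may be larger.)

E[α(G)] ≥ 2891/18 ≈ 160.6111.


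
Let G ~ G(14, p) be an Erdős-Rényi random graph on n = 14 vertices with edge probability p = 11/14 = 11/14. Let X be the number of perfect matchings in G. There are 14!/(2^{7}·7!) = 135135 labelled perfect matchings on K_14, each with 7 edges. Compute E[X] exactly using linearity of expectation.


K_14 has 14!/(2^{7}·7!) = 135135 labelled perfect matchings.
For each such perfect matching H, let X_H = 1 if all 7 edges of H are present in G. Then P[X_H = 1] = p^{7} = (11/14)^{7} = 19487171/105413504.
Summing the indicators: E[X] = Σ_H E[X_H] = 135135 · p^{7} = 135135 · 19487171/105413504 = 376199836155/15059072.
Numerically: E[X] ≈ 24982.

E[X] = 135135 · (11/14)^{7} = 376199836155/15059072 ≈ 24982.


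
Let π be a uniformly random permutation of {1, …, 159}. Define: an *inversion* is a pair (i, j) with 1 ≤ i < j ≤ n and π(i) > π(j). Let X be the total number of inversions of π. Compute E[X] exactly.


Write X = Σ X_I over the C(159, 2) = 12561 pairs i < j, with X_I the indicator of one inversion.
There are 12561 indicators.
For each fixed pair i < j, the values π(i) and π(j) are two distinct elements of {1, …, 159} in uniformly random order; by symmetry P[π(i) > π(j)] = 1/2.
By linearity: E[X] = 12561 · (1/2) = C(159, 2) · (1/2) = 12561/2 = 12561/2 ≈ 6280.500.

E[X] = 12561/2 = 6280.500.


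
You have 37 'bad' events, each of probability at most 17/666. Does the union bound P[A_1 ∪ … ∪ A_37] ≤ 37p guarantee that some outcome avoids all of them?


Union bound: P[∪_{i=1}^{37} A_i] ≤ Σ_i P[A_i] ≤ 37·p = 37·(17/666) = 17/18.
Numerically: 17/18 ≈ 0.944444.
Is 17/18 < 1? YES.
Since P[∪ A_i] ≤ 17/18 < 1, the complement has P[∩ A_i^c] ≥ 1 − 17/18 = 1/18 > 0, so some outcome avoids every A_i.

37·p = 17/18 ≈ 0.944444; existence CERTIFIED by the union bound.


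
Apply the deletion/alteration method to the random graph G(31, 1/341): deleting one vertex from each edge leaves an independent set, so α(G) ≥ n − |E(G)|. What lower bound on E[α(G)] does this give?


E[|E(G)|] = C(31, 2)·p = 465 · (1/341) = 15/11.
E[α(G)] ≥ n − E[|E(G)|] = 31 − 15/11 = 326/11.
Numerically: ≈ 29.6364.
(This is only a lower bound; the true E[α(G)] may be larger.)

E[α(G)] ≥ 326/11 ≈ 29.6364.


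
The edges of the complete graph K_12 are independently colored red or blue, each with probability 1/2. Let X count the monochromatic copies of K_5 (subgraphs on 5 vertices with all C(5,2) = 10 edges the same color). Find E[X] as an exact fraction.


Let X = Σ_S X_S over the C(12, 5) = 792 subsets S of size 5, where X_S = 1 if the K_5 on S is monochromatic.
For a fixed S, the K_5 on S has C(5, 2) = 10 edges. P[all 10 edges red] = (1/2)^10, and likewise for blue, so P[monochromatic] = 2·(1/2)^10 = 2^{1 − 10} = 1/512.
By linearity of expectation: E[X] = C(12, 5) · 2^{1 − 10} = 792 · 1/512 = 99/64.
Numerically: E[X] ≈ 1.54688.

E[X] = C(12,5)·2^(1−C(5,2)) = 99/64 ≈ 1.54688.


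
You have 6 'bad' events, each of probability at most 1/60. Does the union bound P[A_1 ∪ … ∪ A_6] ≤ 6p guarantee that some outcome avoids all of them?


Union bound: P[∪_{i=1}^{6} A_i] ≤ Σ_i P[A_i] ≤ 6·p = 6·(1/60) = 1/10.
Numerically: 1/10 ≈ 0.100000.
Is 1/10 < 1? YES.
Since P[∪ A_i] ≤ 1/10 < 1, the complement has P[∩ A_i^c] ≥ 1 − 1/10 = 9/10 > 0, so some outcome avoids every A_i.

6·p = 1/10 ≈ 0.100000; existence CERTIFIED by the union bound.


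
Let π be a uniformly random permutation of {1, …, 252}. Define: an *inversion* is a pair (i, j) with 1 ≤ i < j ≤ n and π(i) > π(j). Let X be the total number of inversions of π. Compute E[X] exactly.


Write X = Σ X_I over the C(252, 2) = 31626 pairs i < j, with X_I the indicator of one inversion.
There are 31626 indicators.
For each fixed pair i < j, the values π(i) and π(j) are two distinct elements of {1, …, 252} in uniformly random order; by symmetry P[π(i) > π(j)] = 1/2.
By linearity: E[X] = 31626 · (1/2) = C(252, 2) · (1/2) = 31626/2 = 15813 ≈ 15813.000.

E[X] = 15813 = 15813.000.


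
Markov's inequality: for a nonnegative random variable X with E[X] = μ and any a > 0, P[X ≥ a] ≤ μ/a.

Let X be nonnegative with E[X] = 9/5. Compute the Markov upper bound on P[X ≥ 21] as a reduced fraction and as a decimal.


μ = E[X] = 9/5, a = 21.
Markov: P[X ≥ 21] ≤ μ/a = (9/5)/21 = 3/35.
Numerically: ≈ 0.08571.
(Since a = 21 > μ = 1.80000, the bound 3/35 is < 1 and informative.)

P[X ≥ 21] ≤ 3/35 ≈ 0.08571.


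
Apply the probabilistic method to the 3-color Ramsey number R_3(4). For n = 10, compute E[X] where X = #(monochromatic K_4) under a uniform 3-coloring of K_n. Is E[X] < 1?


E[X] = C(10, 4) · 3^{1 − 6} = 210 · 3^{−5} = 210/243.
As a reduced fraction: E[X] = 70/81 ≈ 0.86420.
Is E[X] < 1? YES.
Since E[X] < 1, there exists a 3-coloring of K_{10} with no monochromatic K_4; hence R_3(4) > 10.

E[X] = 70/81 ≈ 0.86420; E[X] < 1, so R_3(4) > 10.


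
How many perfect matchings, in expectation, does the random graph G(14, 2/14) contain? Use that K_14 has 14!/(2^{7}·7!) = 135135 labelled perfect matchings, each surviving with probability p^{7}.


K_14 has 14!/(2^{7}·7!) = 135135 labelled perfect matchings.
For each such perfect matching H, let X_H = 1 if all 7 edges of H are present in G. Then P[X_H = 1] = p^{7} = (1/7)^{7} = 1/823543.
Summing the indicators: E[X] = Σ_H E[X_H] = 135135 · p^{7} = 135135 · 1/823543 = 19305/117649.
Numerically: E[X] ≈ 0.16409.

E[X] = 135135 · (1/7)^{7} = 19305/117649 ≈ 0.16409.


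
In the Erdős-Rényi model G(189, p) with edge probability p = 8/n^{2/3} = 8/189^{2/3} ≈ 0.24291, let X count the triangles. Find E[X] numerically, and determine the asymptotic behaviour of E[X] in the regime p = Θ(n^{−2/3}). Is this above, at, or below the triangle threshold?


Number of potential triangles: C(189, 3) = 1107414.
Each occurs with probability p³ ≈ (0.24291)³ ≈ 1.4333305e-02.
By linearity: E[X] = C(189, 3)·p³ ≈ 1107414 · 1.4333305e-02 ≈ 15872.90300.
Since α = 2/3 < 1, p = c/n^{2/3} ≫ 1/n is above the triangle threshold p ~ 1/n. Asymptotically E[X] ~ (c³/6)·n^{3(1−α)} = (8³/6)·n^{1} → ∞; triangles are abundant w.h.p.

E[X] ≈ 15872.90300; in regime p = Θ(1/n^{2/3}) E[X] diverges (above the triangle threshold p ~ 1/n).


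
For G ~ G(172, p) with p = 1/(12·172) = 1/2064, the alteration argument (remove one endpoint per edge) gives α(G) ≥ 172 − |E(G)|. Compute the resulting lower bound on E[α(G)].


E[|E(G)|] = C(172, 2)·p = 14706 · (1/2064) = 57/8.
E[α(G)] ≥ n − E[|E(G)|] = 172 − 57/8 = 1319/8.
Numerically: ≈ 164.875000.
(This is only a lower bound; the true E[α(G)] may be larger.)

E[α(G)] ≥ 1319/8 ≈ 164.875000.


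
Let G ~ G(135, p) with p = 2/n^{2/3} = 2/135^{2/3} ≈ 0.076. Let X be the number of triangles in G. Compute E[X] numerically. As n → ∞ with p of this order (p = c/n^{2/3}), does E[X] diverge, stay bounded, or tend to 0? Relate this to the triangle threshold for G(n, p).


Number of potential triangles: C(135, 3) = 400995.
Each occurs with probability p³ ≈ (0.076)³ ≈ 4.389575e-04.
By linearity: E[X] = C(135, 3)·p³ ≈ 400995 · 4.389575e-04 ≈ 176.0198.
Since α = 2/3 < 1, p = c/n^{2/3} ≫ 1/n is above the triangle threshold p ~ 1/n. Asymptotically E[X] ~ (c³/6)·n^{3(1−α)} = (2³/6)·n^{1} → ∞; triangles are abundant w.h.p.

E[X] ≈ 176.0198; in regime p = Θ(1/n^{2/3}) E[X] diverges (above the triangle threshold p ~ 1/n).


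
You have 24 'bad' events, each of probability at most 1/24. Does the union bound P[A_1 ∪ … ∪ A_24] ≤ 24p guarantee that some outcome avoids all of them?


Union bound: P[∪_{i=1}^{24} A_i] ≤ Σ_i P[A_i] ≤ 24·p = 24·(1/24) = 1.
Numerically: 1 ≈ 1.000.
Is 1 < 1? NO.
Since the bound 1 is ≥ 1, the union bound is uninformative here; it does NOT by itself certify existence.

24·p = 1 ≈ 1.000; existence NOT certified by the union bound.


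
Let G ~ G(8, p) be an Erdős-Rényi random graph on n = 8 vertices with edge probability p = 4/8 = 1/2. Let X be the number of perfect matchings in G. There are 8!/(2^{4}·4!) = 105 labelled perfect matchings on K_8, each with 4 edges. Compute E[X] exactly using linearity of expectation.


K_8 has 8!/(2^{4}·4!) = 105 labelled perfect matchings.
For each such perfect matching H, let X_H = 1 if all 4 edges of H are present in G. Then P[X_H = 1] = p^{4} = (1/2)^{4} = 1/16.
Summing the indicators: E[X] = Σ_H E[X_H] = 105 · p^{4} = 105 · 1/16 = 105/16.
Numerically: E[X] ≈ 6.56.

E[X] = 105 · (1/2)^{4} = 105/16 ≈ 6.56.


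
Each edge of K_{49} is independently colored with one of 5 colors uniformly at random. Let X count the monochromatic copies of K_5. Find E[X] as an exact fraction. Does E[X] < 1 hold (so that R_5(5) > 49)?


E[X] = C(49, 5) · 5^{1 − 10} = 1906884 · 5^{−9} = 1906884/1953125.
As a reduced fraction: E[X] = 1906884/1953125 ≈ 0.9763.
Is E[X] < 1? YES.
Since E[X] < 1, there exists a 5-coloring of K_{49} with no monochromatic K_5; hence R_5(5) > 49.

E[X] = 1906884/1953125 ≈ 0.9763; E[X] < 1, so R_5(5) > 49.


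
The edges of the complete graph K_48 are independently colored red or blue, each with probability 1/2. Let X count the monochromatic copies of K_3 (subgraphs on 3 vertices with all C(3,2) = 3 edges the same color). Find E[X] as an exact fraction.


Let X = Σ_S X_S over the C(48, 3) = 17296 subsets S of size 3, where X_S = 1 if the K_3 on S is monochromatic.
For a fixed S, the K_3 on S has C(3, 2) = 3 edges. P[all 3 edges red] = (1/2)^3, and likewise for blue, so P[monochromatic] = 2·(1/2)^3 = 2^{1 − 3} = 1/4.
Summing: E[X] = C(48, 3) · 2^{1 − 3} = 17296 · 1/4 = 4324.
Numerically: E[X] ≈ 4324.00000.

E[X] = C(48,3)·2^(1−C(3,2)) = 4324 ≈ 4324.00000.


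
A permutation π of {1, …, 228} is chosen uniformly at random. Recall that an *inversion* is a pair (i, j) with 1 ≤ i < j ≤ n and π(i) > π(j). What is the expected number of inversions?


Write X = Σ X_I over the C(228, 2) = 25878 pairs i < j, with X_I the indicator of one inversion.
There are 25878 indicators.
For each fixed pair i < j, the values π(i) and π(j) are two distinct elements of {1, …, 228} in uniformly random order; by symmetry P[π(i) > π(j)] = 1/2.
By linearity: E[X] = 25878 · (1/2) = C(228, 2) · (1/2) = 25878/2 = 12939 ≈ 12939.000000.

E[X] = 12939 = 12939.000000.


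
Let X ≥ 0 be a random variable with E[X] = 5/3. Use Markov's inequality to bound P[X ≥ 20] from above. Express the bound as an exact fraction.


μ = E[X] = 5/3, a = 20.
Markov: P[X ≥ 20] ≤ μ/a = (5/3)/20 = 1/12.
Numerically: ≈ 0.0833.
(Since a = 20 > μ = 1.6667, the bound 1/12 is < 1 and informative.)

P[X ≥ 20] ≤ 1/12 ≈ 0.0833.


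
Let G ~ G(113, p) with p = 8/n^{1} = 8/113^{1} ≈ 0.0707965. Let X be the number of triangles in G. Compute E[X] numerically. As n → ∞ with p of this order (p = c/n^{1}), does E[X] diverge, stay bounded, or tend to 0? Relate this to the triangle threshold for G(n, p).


Number of potential triangles: C(113, 3) = 234136.
Each occurs with probability p³ ≈ (0.0707965)³ ≈ 3.54841683e-04.
By linearity: E[X] = C(113, 3)·p³ ≈ 234136 · 3.54841683e-04 ≈ 83.081212.
Here α = 1, so p = 8/n is exactly at the triangle threshold p ~ 1/n. Asymptotically E[X] → c³/6 = 8³/6 = 256/3 ≈ 85.333333, a bounded constant. In this regime the triangle count is asymptotically Poisson(c³/6).

E[X] ≈ 83.081212; in regime p = Θ(1/n^{1}) E[X] stays bounded (at the triangle threshold p ~ 1/n).


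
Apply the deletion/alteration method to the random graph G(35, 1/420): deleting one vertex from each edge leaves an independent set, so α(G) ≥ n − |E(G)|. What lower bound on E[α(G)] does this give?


E[|E(G)|] = C(35, 2)·p = 595 · (1/420) = 17/12.
E[α(G)] ≥ n − E[|E(G)|] = 35 − 17/12 = 403/12.
Numerically: ≈ 33.583333.
(This is only a lower bound; the true E[α(G)] may be larger.)

E[α(G)] ≥ 403/12 ≈ 33.583333.


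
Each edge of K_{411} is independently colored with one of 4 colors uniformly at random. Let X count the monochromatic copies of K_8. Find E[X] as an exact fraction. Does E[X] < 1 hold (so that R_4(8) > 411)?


E[X] = C(411, 8) · 4^{1 − 28} = 18855821462126715 · 4^{−27} = 18855821462126715/18014398509481984.
As a reduced fraction: E[X] = 18855821462126715/18014398509481984 ≈ 1.04671.
Is E[X] < 1? NO.
Since E[X] ≥ 1, the first-moment bound is inconclusive at n = 411; it does NOT by itself certify R_4(8) > 411.

E[X] = 18855821462126715/18014398509481984 ≈ 1.04671; E[X] ≥ 1; first-moment method inconclusive here.


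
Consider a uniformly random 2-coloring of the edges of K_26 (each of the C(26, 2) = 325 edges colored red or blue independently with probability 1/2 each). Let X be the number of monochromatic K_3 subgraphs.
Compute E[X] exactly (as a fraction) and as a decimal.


Let X = Σ_S X_S over the C(26, 3) = 2600 subsets S of size 3, where X_S = 1 if the K_3 on S is monochromatic.
For a fixed S, the K_3 on S has C(3, 2) = 3 edges. P[all 3 edges red] = (1/2)^3, and likewise for blue, so P[monochromatic] = 2·(1/2)^3 = 2^{1 − 3} = 1/4.
By linearity of expectation: E[X] = C(26, 3) · 2^{1 − 3} = 2600 · 1/4 = 650.
Numerically: E[X] ≈ 650.000000.

E[X] = C(26,3)·2^(1−C(3,2)) = 650 ≈ 650.000000.


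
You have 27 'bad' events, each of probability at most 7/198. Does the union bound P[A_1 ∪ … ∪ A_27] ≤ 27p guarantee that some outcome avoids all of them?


Union bound: P[∪_{i=1}^{27} A_i] ≤ Σ_i P[A_i] ≤ 27·p = 27·(7/198) = 21/22.
Numerically: 21/22 ≈ 0.954545.
Is 21/22 < 1? YES.
Since P[∪ A_i] ≤ 21/22 < 1, the complement has P[∩ A_i^c] ≥ 1 − 21/22 = 1/22 > 0, so some outcome avoids every A_i.

27·p = 21/22 ≈ 0.954545; existence CERTIFIED by the union bound.


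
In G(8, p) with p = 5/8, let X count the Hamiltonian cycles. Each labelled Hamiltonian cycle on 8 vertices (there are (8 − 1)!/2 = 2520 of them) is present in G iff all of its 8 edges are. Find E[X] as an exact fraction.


K_8 has (8 − 1)!/2 = 2520 labelled Hamiltonian cycles.
For each such Hamiltonian cycle H, let X_H = 1 if all 8 edges of H are present in G. Then P[X_H = 1] = p^{8} = (5/8)^{8} = 390625/16777216.
By linearity of expectation: E[X] = Σ_H E[X_H] = 2520 · p^{8} = 2520 · 390625/16777216 = 123046875/2097152.
Numerically: E[X] ≈ 58.673.

E[X] = 2520 · (5/8)^{8} = 123046875/2097152 ≈ 58.673.


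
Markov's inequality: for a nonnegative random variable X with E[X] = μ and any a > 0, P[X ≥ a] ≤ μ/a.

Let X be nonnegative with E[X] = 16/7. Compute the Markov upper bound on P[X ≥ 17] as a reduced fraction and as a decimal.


μ = E[X] = 16/7, a = 17.
Markov: P[X ≥ 17] ≤ μ/a = (16/7)/17 = 16/119.
Numerically: ≈ 0.13445.
(Since a = 17 > μ = 2.28571, the bound 16/119 is < 1 and informative.)

P[X ≥ 17] ≤ 16/119 ≈ 0.13445.


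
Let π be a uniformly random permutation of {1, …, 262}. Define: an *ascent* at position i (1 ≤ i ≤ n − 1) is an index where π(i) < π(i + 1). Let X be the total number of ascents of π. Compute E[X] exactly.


Write X = Σ X_I over i = 1, …, 261, with X_I the indicator of one ascent.
There are 261 indicators.
For each fixed i, the pair (π(i), π(i+1)) is a uniformly random ordered pair of distinct values from {1, …, 262}; by symmetry P[π(i) < π(i+1)] = 1/2.
By linearity: E[X] = 261 · (1/2) = (262 − 1) · (1/2) = 261/2 ≈ 130.500.

E[X] = 261/2 = 130.500.


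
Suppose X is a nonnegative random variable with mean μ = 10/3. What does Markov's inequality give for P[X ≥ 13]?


μ = E[X] = 10/3, a = 13.
Markov: P[X ≥ 13] ≤ μ/a = (10/3)/13 = 10/39.
Numerically: ≈ 0.2564.
(Since a = 13 > μ = 3.3333, the bound 10/39 is < 1 and informative.)

P[X ≥ 13] ≤ 10/39 ≈ 0.2564.


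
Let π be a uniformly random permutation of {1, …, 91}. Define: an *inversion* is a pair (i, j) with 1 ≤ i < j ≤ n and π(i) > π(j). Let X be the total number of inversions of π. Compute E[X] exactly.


Write X = Σ X_I over the C(91, 2) = 4095 pairs i < j, with X_I the indicator of one inversion.
There are 4095 indicators.
For each fixed pair i < j, the values π(i) and π(j) are two distinct elements of {1, …, 91} in uniformly random order; by symmetry P[π(i) > π(j)] = 1/2.
By linearity: E[X] = 4095 · (1/2) = C(91, 2) · (1/2) = 4095/2 = 4095/2 ≈ 2047.50000.

E[X] = 4095/2 = 2047.50000.


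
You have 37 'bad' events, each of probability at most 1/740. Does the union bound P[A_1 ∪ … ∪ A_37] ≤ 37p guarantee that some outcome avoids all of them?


Union bound: P[∪_{i=1}^{37} A_i] ≤ Σ_i P[A_i] ≤ 37·p = 37·(1/740) = 1/20.
Numerically: 1/20 ≈ 0.050000.
Is 1/20 < 1? YES.
Since P[∪ A_i] ≤ 1/20 < 1, the complement has P[∩ A_i^c] ≥ 1 − 1/20 = 19/20 > 0, so some outcome avoids every A_i.

37·p = 1/20 ≈ 0.050000; existence CERTIFIED by the union bound.
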